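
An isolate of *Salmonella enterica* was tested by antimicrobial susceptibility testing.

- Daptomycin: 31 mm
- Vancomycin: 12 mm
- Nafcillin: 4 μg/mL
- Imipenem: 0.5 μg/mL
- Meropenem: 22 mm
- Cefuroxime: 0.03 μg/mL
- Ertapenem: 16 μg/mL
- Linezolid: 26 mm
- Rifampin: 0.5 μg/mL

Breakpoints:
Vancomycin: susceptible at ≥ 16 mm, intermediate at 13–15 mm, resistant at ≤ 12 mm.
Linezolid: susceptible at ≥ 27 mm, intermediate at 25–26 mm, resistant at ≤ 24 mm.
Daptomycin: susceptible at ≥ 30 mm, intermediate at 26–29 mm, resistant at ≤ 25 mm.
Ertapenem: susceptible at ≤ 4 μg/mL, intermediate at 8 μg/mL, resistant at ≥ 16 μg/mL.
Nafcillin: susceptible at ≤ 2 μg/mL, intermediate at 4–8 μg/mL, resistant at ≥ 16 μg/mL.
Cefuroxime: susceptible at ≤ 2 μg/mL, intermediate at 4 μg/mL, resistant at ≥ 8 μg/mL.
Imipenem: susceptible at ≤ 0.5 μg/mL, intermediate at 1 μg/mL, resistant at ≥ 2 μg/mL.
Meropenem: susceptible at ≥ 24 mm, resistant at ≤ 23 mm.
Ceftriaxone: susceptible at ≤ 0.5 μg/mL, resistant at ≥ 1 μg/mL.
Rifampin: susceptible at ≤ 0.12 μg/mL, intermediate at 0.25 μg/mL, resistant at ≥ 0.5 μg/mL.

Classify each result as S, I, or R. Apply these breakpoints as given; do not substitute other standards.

S, R, I, S, R, S, R, I, R

Daptomycin: 31 mm is ≥ 30 mm ⇒ Susceptible
Vancomycin 12 mm: ≤ 12 mm ⇒ R
Nafcillin (4 μg/mL) in 4–8 μg/mL ⇒ intermediate
Imipenem 0.5 μg/mL: ≤ 0.5 μg/mL — susceptible
Meropenem (22 mm) ≤ 23 mm → Resistant
Cefuroxime (0.03 μg/mL) ≤ 2 μg/mL → Susceptible
Ertapenem 16 μg/mL: ≥ 16 μg/mL → resistant
Linezolid 26 mm: in 25–26 mm ⇒ I
Rifampin (0.5 μg/mL) ≥ 0.5 μg/mL — R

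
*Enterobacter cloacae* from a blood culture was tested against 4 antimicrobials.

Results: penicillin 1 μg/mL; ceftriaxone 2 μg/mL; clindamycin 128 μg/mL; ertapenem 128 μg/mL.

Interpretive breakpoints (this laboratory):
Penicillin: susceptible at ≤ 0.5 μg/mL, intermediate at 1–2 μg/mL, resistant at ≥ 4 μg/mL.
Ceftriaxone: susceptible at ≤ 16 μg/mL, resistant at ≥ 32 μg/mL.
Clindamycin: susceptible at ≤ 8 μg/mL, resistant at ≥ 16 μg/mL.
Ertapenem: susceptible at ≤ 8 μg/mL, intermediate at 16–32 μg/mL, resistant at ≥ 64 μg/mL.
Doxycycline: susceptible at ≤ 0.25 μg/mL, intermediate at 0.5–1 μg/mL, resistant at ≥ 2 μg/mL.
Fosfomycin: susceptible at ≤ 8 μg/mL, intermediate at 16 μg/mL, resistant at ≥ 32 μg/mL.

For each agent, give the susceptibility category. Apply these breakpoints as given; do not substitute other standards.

I, S, R, R

Penicillin (1 μg/mL) in 1–2 μg/mL ⇒ Intermediate
Ceftriaxone: 2 μg/mL is ≤ 16 μg/mL → Susceptible
Clindamycin 128 μg/mL: ≥ 16 μg/mL ⇒ Resistant
Ertapenem: 128 μg/mL is ≥ 64 μg/mL → resistant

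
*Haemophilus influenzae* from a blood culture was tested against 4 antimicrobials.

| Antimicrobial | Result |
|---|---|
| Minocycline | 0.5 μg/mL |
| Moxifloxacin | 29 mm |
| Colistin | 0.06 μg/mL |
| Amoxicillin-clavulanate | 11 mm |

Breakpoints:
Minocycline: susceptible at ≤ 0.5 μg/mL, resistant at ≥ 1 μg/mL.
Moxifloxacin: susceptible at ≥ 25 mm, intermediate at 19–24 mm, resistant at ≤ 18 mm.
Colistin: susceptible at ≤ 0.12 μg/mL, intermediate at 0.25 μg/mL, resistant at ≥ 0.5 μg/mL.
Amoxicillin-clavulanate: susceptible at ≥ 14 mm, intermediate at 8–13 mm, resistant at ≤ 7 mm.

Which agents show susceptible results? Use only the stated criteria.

minocycline, moxifloxacin, colistin

Minocycline (0.5 μg/mL) ≤ 0.5 μg/mL ⇒ susceptible
Moxifloxacin 29 mm: ≥ 25 mm ⇒ S
Colistin: 0.06 μg/mL is ≤ 0.12 μg/mL — S
Amoxicillin-clavulanate 11 mm: in 8–13 mm ⇒ I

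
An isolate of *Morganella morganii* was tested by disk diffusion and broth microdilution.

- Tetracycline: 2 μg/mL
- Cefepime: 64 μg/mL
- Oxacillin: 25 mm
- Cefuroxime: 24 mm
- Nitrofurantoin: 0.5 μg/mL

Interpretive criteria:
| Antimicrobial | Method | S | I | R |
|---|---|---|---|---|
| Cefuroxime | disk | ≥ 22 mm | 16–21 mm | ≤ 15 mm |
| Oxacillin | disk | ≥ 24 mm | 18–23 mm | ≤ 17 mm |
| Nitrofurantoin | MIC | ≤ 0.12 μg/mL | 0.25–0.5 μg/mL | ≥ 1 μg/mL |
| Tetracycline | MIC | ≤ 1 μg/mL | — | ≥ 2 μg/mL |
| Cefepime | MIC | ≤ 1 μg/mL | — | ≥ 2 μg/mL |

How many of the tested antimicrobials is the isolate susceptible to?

2

Tetracycline (2 μg/mL) ≥ 2 μg/mL → R
Cefepime (64 μg/mL) ≥ 2 μg/mL ⇒ Resistant
Oxacillin (25 mm) ≥ 24 mm ⇒ Susceptible
Cefuroxime: 24 mm is ≥ 22 mm — Susceptible
Nitrofurantoin: 0.5 μg/mL is in 0.25–0.5 μg/mL ⇒ intermediate
Susceptible: 2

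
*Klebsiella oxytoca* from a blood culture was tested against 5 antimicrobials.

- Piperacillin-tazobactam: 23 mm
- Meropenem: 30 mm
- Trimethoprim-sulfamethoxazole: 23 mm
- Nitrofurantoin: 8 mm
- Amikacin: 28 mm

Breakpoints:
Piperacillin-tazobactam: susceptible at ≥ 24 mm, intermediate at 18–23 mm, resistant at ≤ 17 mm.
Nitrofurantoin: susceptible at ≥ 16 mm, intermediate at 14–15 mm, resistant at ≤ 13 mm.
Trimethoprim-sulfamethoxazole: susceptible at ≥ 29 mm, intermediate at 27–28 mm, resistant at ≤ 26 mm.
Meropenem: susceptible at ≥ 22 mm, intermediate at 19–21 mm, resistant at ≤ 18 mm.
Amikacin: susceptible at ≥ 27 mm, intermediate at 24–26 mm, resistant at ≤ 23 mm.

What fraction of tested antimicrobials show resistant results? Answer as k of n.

2 of 5

Piperacillin-tazobactam: 23 mm is in 18–23 mm ⇒ Intermediate
Meropenem (30 mm) ≥ 22 mm → Susceptible
Trimethoprim-sulfamethoxazole (23 mm) ≤ 26 mm → R
Nitrofurantoin: 8 mm is ≤ 13 mm ⇒ resistant
Amikacin: 28 mm is ≥ 27 mm → S
Resistant: 2/5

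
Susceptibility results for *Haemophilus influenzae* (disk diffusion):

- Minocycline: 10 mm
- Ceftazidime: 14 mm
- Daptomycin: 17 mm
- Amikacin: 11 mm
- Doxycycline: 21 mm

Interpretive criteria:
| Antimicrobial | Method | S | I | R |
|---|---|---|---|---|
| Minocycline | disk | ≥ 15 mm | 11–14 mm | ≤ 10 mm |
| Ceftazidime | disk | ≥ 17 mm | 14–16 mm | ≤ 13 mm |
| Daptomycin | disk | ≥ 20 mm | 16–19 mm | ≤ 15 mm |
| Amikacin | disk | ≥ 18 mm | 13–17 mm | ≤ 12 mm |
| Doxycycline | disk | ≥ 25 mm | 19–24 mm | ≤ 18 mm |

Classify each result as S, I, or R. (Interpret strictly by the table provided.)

Minocycline (10 mm) ≤ 10 mm — resistant
Ceftazidime (14 mm) in 14–16 mm — I
Daptomycin (17 mm) in 16–19 mm ⇒ Intermediate
Amikacin (11 mm) ≤ 12 mm — R
Doxycycline: 21 mm is in 19–24 mm — I

R, I, I, R, I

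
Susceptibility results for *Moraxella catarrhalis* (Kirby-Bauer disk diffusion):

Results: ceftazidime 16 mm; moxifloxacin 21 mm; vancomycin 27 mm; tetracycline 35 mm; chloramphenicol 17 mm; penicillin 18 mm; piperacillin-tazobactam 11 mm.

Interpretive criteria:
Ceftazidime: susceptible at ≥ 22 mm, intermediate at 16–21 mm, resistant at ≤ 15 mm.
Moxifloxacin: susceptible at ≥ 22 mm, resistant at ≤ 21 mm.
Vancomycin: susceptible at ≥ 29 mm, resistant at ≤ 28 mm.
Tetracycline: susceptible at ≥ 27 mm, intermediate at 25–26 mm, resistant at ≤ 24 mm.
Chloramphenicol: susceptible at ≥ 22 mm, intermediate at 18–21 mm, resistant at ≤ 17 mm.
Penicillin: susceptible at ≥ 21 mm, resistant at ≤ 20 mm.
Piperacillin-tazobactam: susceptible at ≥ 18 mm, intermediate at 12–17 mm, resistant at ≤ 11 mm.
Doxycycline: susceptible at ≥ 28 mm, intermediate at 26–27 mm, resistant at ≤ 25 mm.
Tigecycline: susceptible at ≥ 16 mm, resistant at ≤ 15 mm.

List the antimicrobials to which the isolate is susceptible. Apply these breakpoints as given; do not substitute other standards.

Ceftazidime: 16 mm is in 16–21 mm ⇒ I
Moxifloxacin (21 mm) ≤ 21 mm ⇒ R
Vancomycin 27 mm: ≤ 28 mm → R
Tetracycline (35 mm) ≥ 27 mm → Susceptible
Chloramphenicol 17 mm: ≤ 17 mm → Resistant
Penicillin: 18 mm is ≤ 20 mm → resistant
Piperacillin-tazobactam (11 mm) ≤ 11 mm — R

tetracycline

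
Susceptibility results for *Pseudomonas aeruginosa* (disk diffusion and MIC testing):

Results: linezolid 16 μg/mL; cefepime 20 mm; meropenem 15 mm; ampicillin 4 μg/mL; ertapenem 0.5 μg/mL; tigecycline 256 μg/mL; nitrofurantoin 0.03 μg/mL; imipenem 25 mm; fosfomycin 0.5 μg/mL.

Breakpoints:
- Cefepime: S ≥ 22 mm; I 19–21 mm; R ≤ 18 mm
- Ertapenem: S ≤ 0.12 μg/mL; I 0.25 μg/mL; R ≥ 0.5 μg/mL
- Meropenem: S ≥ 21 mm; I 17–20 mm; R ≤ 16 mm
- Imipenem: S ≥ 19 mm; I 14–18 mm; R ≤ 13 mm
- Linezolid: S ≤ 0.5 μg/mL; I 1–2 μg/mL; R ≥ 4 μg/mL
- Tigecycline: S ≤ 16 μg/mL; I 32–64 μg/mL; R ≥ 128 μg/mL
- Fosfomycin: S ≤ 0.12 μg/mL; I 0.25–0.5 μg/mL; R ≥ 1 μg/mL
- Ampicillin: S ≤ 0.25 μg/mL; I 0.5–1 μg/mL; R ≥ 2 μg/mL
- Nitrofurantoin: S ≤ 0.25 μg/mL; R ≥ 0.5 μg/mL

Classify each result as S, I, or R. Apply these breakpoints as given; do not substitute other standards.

R, I, R, R, R, R, S, S, I

Linezolid 16 μg/mL: ≥ 4 μg/mL → R
Cefepime 20 mm: in 19–21 mm — Intermediate
Meropenem: 15 mm is ≤ 16 mm → R
Ampicillin (4 μg/mL) ≥ 2 μg/mL ⇒ Resistant
Ertapenem (0.5 μg/mL) ≥ 0.5 μg/mL ⇒ resistant
Tigecycline: 256 μg/mL is ≥ 128 μg/mL — R
Nitrofurantoin (0.03 μg/mL) ≤ 0.25 μg/mL → susceptible
Imipenem: 25 mm is ≥ 19 mm ⇒ S
Fosfomycin: 0.5 μg/mL is in 0.25–0.5 μg/mL ⇒ intermediate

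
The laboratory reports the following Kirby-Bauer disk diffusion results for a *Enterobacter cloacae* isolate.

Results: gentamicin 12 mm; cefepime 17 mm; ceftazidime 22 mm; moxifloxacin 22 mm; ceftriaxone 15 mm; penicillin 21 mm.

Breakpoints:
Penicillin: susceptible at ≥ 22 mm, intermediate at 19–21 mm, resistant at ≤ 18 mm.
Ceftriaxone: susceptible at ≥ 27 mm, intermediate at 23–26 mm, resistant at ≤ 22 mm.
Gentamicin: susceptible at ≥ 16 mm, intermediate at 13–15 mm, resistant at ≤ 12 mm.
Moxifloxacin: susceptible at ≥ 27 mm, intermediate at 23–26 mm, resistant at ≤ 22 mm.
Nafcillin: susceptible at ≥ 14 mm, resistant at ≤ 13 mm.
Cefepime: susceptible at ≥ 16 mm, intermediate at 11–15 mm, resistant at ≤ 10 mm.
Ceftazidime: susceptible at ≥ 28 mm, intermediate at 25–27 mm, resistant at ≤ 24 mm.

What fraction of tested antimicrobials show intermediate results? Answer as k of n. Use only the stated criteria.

1 of 6

Gentamicin 12 mm: ≤ 12 mm → Resistant
Cefepime 17 mm: ≥ 16 mm → Susceptible
Ceftazidime (22 mm) ≤ 24 mm → R
Moxifloxacin: 22 mm is ≤ 22 mm — resistant
Ceftriaxone (15 mm) ≤ 22 mm — resistant
Penicillin: 21 mm is in 19–21 mm → I
Intermediate: 1/6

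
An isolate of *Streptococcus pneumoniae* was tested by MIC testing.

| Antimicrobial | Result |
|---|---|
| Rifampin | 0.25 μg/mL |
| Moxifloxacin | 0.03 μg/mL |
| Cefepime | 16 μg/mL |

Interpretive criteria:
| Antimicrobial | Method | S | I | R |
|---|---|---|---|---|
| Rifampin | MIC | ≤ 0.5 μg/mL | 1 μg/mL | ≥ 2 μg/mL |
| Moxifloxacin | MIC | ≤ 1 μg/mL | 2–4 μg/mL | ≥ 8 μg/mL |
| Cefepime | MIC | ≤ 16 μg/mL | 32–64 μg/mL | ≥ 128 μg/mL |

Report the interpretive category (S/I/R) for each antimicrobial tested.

Rifampin: 0.25 μg/mL is ≤ 0.5 μg/mL ⇒ susceptible
Moxifloxacin (0.03 μg/mL) ≤ 1 μg/mL → Susceptible
Cefepime (16 μg/mL) ≤ 16 μg/mL — S

S, S, S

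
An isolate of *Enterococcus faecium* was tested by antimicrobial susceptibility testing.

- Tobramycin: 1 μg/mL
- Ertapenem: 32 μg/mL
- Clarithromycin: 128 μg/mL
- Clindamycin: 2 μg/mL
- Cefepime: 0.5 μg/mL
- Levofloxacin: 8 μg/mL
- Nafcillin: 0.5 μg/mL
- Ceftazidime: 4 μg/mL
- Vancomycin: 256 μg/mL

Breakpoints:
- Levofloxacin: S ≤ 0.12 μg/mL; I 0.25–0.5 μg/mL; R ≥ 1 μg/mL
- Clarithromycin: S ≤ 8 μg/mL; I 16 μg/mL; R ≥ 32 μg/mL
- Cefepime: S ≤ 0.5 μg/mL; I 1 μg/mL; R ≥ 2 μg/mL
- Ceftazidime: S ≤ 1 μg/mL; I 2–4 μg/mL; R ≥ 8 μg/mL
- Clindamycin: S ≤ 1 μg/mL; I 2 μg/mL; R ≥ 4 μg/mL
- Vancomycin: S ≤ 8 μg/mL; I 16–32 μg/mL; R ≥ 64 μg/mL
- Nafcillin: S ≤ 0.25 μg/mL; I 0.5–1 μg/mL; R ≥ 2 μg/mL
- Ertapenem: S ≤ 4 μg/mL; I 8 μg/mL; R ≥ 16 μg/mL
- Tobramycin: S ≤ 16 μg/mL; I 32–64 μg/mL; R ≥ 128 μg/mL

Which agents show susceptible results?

Tobramycin: 1 μg/mL is ≤ 16 μg/mL → S
Ertapenem 32 μg/mL: ≥ 16 μg/mL — resistant
Clarithromycin 128 μg/mL: ≥ 32 μg/mL — Resistant
Clindamycin 2 μg/mL: = 2 μg/mL → Intermediate
Cefepime 0.5 μg/mL: ≤ 0.5 μg/mL ⇒ S
Levofloxacin (8 μg/mL) ≥ 1 μg/mL → R
Nafcillin 0.5 μg/mL: in 0.5–1 μg/mL ⇒ I
Ceftazidime (4 μg/mL) in 2–4 μg/mL → I
Vancomycin 256 μg/mL: ≥ 64 μg/mL → R

tobramycin, cefepime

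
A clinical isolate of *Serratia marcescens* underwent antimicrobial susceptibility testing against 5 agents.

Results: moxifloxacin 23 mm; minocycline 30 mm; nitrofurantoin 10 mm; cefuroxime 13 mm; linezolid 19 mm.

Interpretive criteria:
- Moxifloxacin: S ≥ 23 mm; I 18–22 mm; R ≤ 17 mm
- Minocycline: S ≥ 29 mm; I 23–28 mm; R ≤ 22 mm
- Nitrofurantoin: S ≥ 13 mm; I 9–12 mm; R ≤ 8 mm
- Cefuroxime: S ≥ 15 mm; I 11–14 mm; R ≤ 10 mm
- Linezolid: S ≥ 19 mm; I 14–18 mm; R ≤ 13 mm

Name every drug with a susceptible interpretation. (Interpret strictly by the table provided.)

Moxifloxacin: 23 mm is ≥ 23 mm — Susceptible
Minocycline 30 mm: ≥ 29 mm ⇒ susceptible
Nitrofurantoin (10 mm) in 9–12 mm ⇒ I
Cefuroxime 13 mm: in 11–14 mm — intermediate
Linezolid 19 mm: ≥ 19 mm — Susceptible

moxifloxacin, minocycline, linezolid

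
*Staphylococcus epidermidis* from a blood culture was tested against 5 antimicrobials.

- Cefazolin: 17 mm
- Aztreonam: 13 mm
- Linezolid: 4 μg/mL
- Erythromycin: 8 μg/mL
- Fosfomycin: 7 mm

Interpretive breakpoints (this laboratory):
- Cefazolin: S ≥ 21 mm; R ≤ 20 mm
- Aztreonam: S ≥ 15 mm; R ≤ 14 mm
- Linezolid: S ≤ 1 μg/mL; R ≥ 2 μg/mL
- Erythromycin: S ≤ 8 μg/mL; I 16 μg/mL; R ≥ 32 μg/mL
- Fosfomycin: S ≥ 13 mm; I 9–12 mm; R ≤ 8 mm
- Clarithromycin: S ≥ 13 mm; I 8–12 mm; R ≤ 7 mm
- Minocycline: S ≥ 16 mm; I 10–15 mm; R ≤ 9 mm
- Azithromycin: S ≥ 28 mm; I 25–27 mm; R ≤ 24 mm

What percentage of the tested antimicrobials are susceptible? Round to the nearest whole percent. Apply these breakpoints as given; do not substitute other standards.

20%

Cefazolin 17 mm: ≤ 20 mm → resistant
Aztreonam: 13 mm is ≤ 14 mm ⇒ Resistant
Linezolid 4 μg/mL: ≥ 2 μg/mL — resistant
Erythromycin 8 μg/mL: ≤ 8 μg/mL ⇒ susceptible
Fosfomycin (7 mm) ≤ 8 mm — Resistant
Susceptible: 1/5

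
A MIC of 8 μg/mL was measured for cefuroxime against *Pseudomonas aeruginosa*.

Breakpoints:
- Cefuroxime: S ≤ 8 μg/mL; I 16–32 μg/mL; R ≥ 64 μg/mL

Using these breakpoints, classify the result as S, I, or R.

S

Cefuroxime: 8 μg/mL is ≤ 8 μg/mL → S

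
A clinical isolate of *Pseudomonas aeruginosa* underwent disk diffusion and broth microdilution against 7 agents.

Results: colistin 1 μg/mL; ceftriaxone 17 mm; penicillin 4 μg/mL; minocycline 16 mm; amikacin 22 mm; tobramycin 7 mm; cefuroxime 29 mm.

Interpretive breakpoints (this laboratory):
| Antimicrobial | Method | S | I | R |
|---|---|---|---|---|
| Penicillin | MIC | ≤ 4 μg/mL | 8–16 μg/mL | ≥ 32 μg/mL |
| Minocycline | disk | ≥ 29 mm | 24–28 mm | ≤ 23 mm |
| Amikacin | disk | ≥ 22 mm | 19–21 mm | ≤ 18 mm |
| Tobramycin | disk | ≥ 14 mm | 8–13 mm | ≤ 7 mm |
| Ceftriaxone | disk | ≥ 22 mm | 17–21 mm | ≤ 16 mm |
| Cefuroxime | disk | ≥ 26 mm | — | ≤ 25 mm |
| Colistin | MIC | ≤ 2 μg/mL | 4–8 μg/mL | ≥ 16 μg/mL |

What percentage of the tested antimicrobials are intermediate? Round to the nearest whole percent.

14%

Colistin 1 μg/mL: ≤ 2 μg/mL → Susceptible
Ceftriaxone 17 mm: in 17–21 mm — intermediate
Penicillin 4 μg/mL: ≤ 4 μg/mL ⇒ Susceptible
Minocycline 16 mm: ≤ 23 mm ⇒ resistant
Amikacin 22 mm: ≥ 22 mm — S
Tobramycin 7 mm: ≤ 7 mm ⇒ Resistant
Cefuroxime: 29 mm is ≥ 26 mm — S
Intermediate: 1/7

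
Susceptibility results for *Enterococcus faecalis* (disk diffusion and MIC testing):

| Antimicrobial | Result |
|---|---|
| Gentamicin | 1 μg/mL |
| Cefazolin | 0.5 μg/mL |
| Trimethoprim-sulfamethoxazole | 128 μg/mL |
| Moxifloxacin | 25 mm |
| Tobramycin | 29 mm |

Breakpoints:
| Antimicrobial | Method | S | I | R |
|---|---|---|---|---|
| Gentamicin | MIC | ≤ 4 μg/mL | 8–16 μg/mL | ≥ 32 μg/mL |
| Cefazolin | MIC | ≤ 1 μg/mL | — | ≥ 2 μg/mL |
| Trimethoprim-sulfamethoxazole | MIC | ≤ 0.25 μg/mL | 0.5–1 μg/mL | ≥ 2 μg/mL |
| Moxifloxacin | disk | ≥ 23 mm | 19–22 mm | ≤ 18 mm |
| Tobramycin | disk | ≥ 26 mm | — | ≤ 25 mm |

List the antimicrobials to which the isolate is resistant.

Gentamicin 1 μg/mL: ≤ 4 μg/mL — S
Cefazolin 0.5 μg/mL: ≤ 1 μg/mL ⇒ S
Trimethoprim-sulfamethoxazole: 128 μg/mL is ≥ 2 μg/mL → Resistant
Moxifloxacin: 25 mm is ≥ 23 mm — Susceptible
Tobramycin 29 mm: ≥ 26 mm → Susceptible

trimethoprim-sulfamethoxazole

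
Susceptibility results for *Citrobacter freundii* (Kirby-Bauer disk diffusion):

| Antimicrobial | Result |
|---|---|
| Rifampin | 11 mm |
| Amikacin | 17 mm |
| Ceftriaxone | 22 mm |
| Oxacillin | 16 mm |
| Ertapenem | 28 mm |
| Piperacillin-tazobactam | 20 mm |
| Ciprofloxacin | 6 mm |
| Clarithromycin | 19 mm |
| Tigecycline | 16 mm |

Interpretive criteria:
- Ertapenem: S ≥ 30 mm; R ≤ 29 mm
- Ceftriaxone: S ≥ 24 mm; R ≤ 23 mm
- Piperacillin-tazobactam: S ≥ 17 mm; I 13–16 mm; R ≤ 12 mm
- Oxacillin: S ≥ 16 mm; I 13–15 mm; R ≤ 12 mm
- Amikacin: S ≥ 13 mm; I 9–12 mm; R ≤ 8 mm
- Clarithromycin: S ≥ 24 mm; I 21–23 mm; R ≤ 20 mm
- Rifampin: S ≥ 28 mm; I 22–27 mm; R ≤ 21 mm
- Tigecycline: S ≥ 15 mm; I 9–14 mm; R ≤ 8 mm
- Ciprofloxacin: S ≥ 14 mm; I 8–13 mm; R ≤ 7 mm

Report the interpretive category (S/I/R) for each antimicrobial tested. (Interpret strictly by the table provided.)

R, S, R, S, R, S, R, R, S

Rifampin 11 mm: ≤ 21 mm — R
Amikacin: 17 mm is ≥ 13 mm → Susceptible
Ceftriaxone: 22 mm is ≤ 23 mm → resistant
Oxacillin: 16 mm is ≥ 16 mm — Susceptible
Ertapenem 28 mm: ≤ 29 mm ⇒ R
Piperacillin-tazobactam 20 mm: ≥ 17 mm → susceptible
Ciprofloxacin 6 mm: ≤ 7 mm ⇒ resistant
Clarithromycin (19 mm) ≤ 20 mm → Resistant
Tigecycline (16 mm) ≥ 15 mm → S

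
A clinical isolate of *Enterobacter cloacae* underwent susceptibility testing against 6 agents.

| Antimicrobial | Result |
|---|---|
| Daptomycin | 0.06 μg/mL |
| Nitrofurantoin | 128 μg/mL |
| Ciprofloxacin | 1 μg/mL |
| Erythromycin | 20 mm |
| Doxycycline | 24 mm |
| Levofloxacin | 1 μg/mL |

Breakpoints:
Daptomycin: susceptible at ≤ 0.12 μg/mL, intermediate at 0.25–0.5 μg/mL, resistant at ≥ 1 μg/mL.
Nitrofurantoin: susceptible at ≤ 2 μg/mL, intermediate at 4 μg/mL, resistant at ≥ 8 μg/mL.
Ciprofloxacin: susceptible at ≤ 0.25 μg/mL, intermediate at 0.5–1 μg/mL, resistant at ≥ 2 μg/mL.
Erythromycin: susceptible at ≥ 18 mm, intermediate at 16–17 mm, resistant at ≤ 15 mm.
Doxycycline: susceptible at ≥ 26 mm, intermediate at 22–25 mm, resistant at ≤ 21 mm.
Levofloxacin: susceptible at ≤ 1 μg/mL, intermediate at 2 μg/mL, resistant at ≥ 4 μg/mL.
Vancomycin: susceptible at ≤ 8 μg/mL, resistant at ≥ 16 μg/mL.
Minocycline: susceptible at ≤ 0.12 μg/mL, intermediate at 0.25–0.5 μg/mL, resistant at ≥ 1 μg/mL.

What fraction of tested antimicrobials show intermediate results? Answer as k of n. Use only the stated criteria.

2 of 6

Daptomycin 0.06 μg/mL: ≤ 0.12 μg/mL → susceptible
Nitrofurantoin: 128 μg/mL is ≥ 8 μg/mL ⇒ Resistant
Ciprofloxacin 1 μg/mL: in 0.5–1 μg/mL ⇒ I
Erythromycin 20 mm: ≥ 18 mm → Susceptible
Doxycycline: 24 mm is in 22–25 mm ⇒ intermediate
Levofloxacin (1 μg/mL) ≤ 1 μg/mL — susceptible
Intermediate: 2/6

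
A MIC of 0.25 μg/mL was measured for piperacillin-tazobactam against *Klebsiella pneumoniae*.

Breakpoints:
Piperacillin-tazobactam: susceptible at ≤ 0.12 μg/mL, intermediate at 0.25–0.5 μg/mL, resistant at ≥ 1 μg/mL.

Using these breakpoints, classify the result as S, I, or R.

I

Piperacillin-tazobactam (0.25 μg/mL) in 0.25–0.5 μg/mL ⇒ intermediate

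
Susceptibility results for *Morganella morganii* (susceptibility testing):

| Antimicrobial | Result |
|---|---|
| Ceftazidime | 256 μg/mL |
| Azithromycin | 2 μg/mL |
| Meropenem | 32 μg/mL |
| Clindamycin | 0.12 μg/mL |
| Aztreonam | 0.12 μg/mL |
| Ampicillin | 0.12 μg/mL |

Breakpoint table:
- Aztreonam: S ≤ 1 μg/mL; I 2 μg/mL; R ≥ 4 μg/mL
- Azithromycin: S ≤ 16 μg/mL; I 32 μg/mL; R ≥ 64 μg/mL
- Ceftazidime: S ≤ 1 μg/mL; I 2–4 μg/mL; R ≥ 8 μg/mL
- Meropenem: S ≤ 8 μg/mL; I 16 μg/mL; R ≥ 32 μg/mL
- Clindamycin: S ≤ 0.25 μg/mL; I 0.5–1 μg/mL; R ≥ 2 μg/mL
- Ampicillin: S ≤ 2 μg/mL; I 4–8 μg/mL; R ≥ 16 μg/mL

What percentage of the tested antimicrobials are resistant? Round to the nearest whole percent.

33%

Ceftazidime: 256 μg/mL is ≥ 8 μg/mL → Resistant
Azithromycin 2 μg/mL: ≤ 16 μg/mL → Susceptible
Meropenem (32 μg/mL) ≥ 32 μg/mL → R
Clindamycin 0.12 μg/mL: ≤ 0.25 μg/mL ⇒ susceptible
Aztreonam: 0.12 μg/mL is ≤ 1 μg/mL ⇒ Susceptible
Ampicillin: 0.12 μg/mL is ≤ 2 μg/mL — Susceptible
Resistant: 2/6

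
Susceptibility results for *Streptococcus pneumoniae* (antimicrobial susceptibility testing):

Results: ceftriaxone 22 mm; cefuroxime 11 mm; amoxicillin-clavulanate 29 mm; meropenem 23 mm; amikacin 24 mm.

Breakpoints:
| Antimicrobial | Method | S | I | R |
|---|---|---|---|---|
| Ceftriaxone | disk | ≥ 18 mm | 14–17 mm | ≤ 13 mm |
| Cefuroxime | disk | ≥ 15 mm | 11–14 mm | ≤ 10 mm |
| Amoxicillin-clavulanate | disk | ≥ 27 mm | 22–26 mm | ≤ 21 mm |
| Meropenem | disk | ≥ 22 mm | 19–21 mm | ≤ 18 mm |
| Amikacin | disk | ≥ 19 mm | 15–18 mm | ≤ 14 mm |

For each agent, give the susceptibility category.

Ceftriaxone 22 mm: ≥ 18 mm — susceptible
Cefuroxime 11 mm: in 11–14 mm ⇒ I
Amoxicillin-clavulanate 29 mm: ≥ 27 mm ⇒ S
Meropenem 23 mm: ≥ 22 mm → S
Amikacin: 24 mm is ≥ 19 mm — susceptible

S, I, S, S, S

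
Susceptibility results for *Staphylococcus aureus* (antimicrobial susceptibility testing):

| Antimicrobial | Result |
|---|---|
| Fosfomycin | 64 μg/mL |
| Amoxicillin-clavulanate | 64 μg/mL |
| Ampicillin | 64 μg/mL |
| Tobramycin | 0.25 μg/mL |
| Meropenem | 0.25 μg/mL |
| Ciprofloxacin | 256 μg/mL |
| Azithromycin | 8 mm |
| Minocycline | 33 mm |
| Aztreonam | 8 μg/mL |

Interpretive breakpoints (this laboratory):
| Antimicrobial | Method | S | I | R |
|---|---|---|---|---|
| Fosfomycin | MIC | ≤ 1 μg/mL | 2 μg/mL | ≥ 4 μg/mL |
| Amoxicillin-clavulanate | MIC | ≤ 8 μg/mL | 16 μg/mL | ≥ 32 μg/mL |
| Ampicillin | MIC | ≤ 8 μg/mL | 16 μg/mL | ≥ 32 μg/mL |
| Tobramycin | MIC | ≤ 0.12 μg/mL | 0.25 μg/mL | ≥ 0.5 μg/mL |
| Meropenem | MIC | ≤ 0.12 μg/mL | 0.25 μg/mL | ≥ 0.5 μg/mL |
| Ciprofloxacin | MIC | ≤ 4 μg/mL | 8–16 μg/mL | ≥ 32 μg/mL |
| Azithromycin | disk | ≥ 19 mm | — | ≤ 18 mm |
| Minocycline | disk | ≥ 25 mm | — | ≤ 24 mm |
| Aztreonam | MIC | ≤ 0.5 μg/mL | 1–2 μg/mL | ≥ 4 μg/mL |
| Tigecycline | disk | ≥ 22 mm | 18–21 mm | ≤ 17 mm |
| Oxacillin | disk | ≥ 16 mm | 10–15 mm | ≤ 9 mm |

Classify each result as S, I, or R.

Fosfomycin (64 μg/mL) ≥ 4 μg/mL ⇒ R
Amoxicillin-clavulanate (64 μg/mL) ≥ 32 μg/mL → Resistant
Ampicillin: 64 μg/mL is ≥ 32 μg/mL — resistant
Tobramycin (0.25 μg/mL) = 0.25 μg/mL — I
Meropenem (0.25 μg/mL) = 0.25 μg/mL ⇒ intermediate
Ciprofloxacin (256 μg/mL) ≥ 32 μg/mL → R
Azithromycin (8 mm) ≤ 18 mm — R
Minocycline 33 mm: ≥ 25 mm ⇒ S
Aztreonam: 8 μg/mL is ≥ 4 μg/mL → R

R, R, R, I, I, R, R, S, R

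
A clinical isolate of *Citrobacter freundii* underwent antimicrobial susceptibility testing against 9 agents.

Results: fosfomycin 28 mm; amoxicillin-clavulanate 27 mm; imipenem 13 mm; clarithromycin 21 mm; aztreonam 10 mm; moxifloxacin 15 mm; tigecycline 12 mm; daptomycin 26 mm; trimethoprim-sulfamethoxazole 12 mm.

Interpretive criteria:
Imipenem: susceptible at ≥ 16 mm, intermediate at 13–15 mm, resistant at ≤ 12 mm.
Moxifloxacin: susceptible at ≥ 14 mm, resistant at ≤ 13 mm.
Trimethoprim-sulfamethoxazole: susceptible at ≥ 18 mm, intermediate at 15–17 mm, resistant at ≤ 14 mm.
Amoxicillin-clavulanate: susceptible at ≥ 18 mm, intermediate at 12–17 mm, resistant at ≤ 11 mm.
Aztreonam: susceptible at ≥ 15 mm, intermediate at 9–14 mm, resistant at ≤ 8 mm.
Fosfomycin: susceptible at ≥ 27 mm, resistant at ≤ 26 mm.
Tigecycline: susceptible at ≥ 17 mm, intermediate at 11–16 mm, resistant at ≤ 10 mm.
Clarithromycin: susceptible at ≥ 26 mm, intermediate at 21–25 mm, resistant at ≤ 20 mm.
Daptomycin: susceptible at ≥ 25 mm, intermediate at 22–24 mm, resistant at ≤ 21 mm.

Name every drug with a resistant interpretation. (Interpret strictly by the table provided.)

trimethoprim-sulfamethoxazole

Fosfomycin (28 mm) ≥ 27 mm — S
Amoxicillin-clavulanate 27 mm: ≥ 18 mm ⇒ Susceptible
Imipenem 13 mm: in 13–15 mm ⇒ intermediate
Clarithromycin 21 mm: in 21–25 mm → Intermediate
Aztreonam 10 mm: in 9–14 mm — I
Moxifloxacin 15 mm: ≥ 14 mm ⇒ susceptible
Tigecycline (12 mm) in 11–16 mm → Intermediate
Daptomycin: 26 mm is ≥ 25 mm — Susceptible
Trimethoprim-sulfamethoxazole: 12 mm is ≤ 14 mm — resistant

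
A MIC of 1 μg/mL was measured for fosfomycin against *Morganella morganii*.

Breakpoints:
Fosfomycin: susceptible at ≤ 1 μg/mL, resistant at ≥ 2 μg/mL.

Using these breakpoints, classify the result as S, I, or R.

S

Fosfomycin: 1 μg/mL is ≤ 1 μg/mL → S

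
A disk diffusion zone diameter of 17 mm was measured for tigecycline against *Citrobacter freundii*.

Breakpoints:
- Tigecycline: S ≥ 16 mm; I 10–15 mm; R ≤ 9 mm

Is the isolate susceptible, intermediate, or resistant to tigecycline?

Susceptible

Tigecycline: 17 mm is ≥ 16 mm ⇒ susceptible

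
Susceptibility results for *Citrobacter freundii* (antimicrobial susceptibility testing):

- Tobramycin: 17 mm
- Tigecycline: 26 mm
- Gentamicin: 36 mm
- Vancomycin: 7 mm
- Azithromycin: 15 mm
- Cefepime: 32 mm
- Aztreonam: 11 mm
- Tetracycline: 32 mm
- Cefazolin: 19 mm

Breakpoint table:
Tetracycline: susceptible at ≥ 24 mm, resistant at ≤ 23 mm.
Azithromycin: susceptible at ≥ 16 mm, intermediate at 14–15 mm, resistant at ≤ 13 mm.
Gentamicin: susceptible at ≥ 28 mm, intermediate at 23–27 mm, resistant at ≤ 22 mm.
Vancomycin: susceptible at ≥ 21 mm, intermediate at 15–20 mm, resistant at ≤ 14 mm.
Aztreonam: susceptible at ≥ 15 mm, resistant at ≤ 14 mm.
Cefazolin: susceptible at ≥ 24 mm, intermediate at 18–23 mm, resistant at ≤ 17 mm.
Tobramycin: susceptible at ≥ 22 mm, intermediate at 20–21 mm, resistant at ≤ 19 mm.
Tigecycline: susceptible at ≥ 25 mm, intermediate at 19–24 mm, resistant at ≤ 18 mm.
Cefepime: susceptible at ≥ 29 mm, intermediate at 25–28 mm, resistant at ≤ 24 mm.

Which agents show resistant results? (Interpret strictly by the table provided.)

Tobramycin (17 mm) ≤ 19 mm ⇒ Resistant
Tigecycline 26 mm: ≥ 25 mm ⇒ Susceptible
Gentamicin (36 mm) ≥ 28 mm → susceptible
Vancomycin: 7 mm is ≤ 14 mm ⇒ R
Azithromycin: 15 mm is in 14–15 mm — I
Cefepime (32 mm) ≥ 29 mm ⇒ S
Aztreonam: 11 mm is ≤ 14 mm → Resistant
Tetracycline (32 mm) ≥ 24 mm ⇒ S
Cefazolin: 19 mm is in 18–23 mm — Intermediate

tobramycin, vancomycin, aztreonam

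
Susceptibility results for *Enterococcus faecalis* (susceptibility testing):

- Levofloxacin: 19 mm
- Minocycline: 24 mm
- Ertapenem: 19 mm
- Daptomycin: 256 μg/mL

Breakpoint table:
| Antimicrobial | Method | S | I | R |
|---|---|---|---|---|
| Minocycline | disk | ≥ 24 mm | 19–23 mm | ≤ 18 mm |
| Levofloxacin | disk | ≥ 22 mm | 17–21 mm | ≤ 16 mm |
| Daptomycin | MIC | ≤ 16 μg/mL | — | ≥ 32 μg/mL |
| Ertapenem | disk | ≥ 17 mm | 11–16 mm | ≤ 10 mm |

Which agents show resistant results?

daptomycin

Levofloxacin (19 mm) in 17–21 mm — intermediate
Minocycline 24 mm: ≥ 24 mm ⇒ susceptible
Ertapenem (19 mm) ≥ 17 mm → Susceptible
Daptomycin (256 μg/mL) ≥ 32 μg/mL ⇒ resistant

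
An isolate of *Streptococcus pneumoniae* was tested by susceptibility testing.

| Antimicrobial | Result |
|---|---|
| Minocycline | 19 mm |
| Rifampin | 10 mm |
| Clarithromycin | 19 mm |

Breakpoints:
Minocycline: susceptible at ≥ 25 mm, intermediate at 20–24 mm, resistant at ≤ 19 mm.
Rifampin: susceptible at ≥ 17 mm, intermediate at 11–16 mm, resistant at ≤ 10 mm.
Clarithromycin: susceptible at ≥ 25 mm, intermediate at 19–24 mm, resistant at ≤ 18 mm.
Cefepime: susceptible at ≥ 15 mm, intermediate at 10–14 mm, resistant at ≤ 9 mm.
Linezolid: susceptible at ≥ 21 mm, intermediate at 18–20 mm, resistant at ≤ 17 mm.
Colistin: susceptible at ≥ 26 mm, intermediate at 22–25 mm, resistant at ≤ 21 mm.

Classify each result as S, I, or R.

Minocycline 19 mm: ≤ 19 mm ⇒ Resistant
Rifampin: 10 mm is ≤ 10 mm → Resistant
Clarithromycin (19 mm) in 19–24 mm → I

R, R, I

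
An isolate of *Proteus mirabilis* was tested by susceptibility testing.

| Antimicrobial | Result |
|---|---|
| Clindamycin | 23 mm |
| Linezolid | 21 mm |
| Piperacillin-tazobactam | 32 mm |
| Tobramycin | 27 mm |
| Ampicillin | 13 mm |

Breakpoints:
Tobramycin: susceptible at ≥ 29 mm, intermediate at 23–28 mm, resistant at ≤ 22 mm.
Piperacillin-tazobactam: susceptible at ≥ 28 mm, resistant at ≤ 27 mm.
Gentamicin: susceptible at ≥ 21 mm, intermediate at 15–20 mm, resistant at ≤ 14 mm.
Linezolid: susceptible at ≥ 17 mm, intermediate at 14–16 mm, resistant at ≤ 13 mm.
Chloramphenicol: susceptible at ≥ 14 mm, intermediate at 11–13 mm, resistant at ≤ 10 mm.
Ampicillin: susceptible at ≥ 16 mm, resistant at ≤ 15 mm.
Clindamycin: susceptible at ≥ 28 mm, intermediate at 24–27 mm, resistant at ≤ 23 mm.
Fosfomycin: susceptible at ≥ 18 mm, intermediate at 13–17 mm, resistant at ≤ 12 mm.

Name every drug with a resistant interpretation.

Clindamycin: 23 mm is ≤ 23 mm → Resistant
Linezolid: 21 mm is ≥ 17 mm — Susceptible
Piperacillin-tazobactam: 32 mm is ≥ 28 mm ⇒ S
Tobramycin (27 mm) in 23–28 mm — Intermediate
Ampicillin (13 mm) ≤ 15 mm — R

clindamycin, ampicillin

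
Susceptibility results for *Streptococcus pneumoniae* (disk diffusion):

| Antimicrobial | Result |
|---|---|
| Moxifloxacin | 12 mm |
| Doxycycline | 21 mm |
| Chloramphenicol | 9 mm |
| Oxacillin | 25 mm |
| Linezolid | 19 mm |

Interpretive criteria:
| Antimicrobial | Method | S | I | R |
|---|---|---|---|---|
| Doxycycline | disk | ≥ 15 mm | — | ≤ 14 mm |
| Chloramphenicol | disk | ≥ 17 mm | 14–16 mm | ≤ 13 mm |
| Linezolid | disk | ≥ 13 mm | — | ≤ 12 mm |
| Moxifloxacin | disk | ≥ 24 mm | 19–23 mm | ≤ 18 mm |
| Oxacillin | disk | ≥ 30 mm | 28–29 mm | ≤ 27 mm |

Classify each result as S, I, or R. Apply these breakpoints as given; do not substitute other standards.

R, S, R, R, S

Moxifloxacin 12 mm: ≤ 18 mm → R
Doxycycline: 21 mm is ≥ 15 mm ⇒ S
Chloramphenicol (9 mm) ≤ 13 mm ⇒ resistant
Oxacillin: 25 mm is ≤ 27 mm → Resistant
Linezolid: 19 mm is ≥ 13 mm — Susceptible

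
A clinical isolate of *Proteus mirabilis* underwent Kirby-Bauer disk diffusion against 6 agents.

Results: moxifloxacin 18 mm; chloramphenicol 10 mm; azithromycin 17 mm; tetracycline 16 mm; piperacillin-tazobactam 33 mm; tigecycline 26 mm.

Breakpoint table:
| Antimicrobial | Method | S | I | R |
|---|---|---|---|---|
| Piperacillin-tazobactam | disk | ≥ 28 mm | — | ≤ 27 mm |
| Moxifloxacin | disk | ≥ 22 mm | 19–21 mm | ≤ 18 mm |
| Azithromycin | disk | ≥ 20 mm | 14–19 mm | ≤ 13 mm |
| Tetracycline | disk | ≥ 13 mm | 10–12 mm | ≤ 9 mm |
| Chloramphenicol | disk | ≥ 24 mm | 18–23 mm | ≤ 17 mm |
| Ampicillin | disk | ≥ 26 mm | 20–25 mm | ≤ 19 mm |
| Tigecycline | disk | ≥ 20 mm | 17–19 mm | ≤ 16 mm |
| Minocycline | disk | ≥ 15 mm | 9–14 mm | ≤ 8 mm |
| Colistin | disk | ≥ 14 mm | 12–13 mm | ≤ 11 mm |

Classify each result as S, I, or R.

Moxifloxacin: 18 mm is ≤ 18 mm → resistant
Chloramphenicol (10 mm) ≤ 17 mm → resistant
Azithromycin: 17 mm is in 14–19 mm ⇒ intermediate
Tetracycline: 16 mm is ≥ 13 mm → S
Piperacillin-tazobactam: 33 mm is ≥ 28 mm → Susceptible
Tigecycline (26 mm) ≥ 20 mm → susceptible

R, R, I, S, S, S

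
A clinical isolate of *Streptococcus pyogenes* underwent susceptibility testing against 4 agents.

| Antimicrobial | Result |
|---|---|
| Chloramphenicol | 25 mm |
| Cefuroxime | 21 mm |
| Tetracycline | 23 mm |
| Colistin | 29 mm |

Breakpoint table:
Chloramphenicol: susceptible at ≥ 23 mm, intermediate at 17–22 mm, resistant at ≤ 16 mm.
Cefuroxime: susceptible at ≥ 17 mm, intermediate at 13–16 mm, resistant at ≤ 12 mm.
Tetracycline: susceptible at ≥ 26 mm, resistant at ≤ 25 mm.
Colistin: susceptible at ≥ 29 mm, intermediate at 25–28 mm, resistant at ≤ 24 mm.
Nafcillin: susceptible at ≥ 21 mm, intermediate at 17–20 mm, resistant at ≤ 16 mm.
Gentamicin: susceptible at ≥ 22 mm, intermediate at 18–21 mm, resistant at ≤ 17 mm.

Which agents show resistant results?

Chloramphenicol (25 mm) ≥ 23 mm → Susceptible
Cefuroxime (21 mm) ≥ 17 mm ⇒ susceptible
Tetracycline: 23 mm is ≤ 25 mm — R
Colistin (29 mm) ≥ 29 mm ⇒ Susceptible

tetracycline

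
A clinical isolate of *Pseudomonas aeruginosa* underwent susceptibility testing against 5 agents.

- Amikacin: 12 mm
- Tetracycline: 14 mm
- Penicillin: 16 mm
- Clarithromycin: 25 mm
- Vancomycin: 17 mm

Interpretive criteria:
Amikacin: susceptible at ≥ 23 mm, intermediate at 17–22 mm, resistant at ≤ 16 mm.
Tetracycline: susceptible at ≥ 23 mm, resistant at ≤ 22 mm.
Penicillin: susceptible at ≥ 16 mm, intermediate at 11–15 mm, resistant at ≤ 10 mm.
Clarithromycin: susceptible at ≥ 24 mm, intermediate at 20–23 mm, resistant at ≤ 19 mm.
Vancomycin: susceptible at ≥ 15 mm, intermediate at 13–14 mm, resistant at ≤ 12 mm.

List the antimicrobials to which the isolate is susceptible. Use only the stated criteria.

penicillin, clarithromycin, vancomycin

Amikacin: 12 mm is ≤ 16 mm — resistant
Tetracycline 14 mm: ≤ 22 mm ⇒ R
Penicillin 16 mm: ≥ 16 mm ⇒ Susceptible
Clarithromycin: 25 mm is ≥ 24 mm → S
Vancomycin: 17 mm is ≥ 15 mm — S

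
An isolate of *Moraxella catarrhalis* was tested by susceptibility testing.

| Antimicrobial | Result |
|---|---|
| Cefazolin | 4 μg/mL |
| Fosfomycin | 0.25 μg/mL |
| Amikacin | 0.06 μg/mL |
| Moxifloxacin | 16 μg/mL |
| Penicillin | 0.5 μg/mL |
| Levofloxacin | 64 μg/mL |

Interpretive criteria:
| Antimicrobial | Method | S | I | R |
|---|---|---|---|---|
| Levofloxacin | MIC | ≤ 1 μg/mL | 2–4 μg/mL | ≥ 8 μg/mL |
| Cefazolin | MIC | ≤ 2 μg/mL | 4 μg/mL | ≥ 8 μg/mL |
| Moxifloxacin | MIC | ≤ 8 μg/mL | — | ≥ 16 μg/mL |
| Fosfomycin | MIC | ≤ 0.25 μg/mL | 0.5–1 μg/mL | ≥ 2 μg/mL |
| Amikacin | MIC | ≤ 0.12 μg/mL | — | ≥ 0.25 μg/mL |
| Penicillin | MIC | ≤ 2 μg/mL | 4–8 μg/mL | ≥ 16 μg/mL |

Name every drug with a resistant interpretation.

moxifloxacin, levofloxacin

Cefazolin (4 μg/mL) = 4 μg/mL ⇒ Intermediate
Fosfomycin 0.25 μg/mL: ≤ 0.25 μg/mL — Susceptible
Amikacin: 0.06 μg/mL is ≤ 0.12 μg/mL → S
Moxifloxacin: 16 μg/mL is ≥ 16 μg/mL ⇒ resistant
Penicillin 0.5 μg/mL: ≤ 2 μg/mL → S
Levofloxacin: 64 μg/mL is ≥ 8 μg/mL — R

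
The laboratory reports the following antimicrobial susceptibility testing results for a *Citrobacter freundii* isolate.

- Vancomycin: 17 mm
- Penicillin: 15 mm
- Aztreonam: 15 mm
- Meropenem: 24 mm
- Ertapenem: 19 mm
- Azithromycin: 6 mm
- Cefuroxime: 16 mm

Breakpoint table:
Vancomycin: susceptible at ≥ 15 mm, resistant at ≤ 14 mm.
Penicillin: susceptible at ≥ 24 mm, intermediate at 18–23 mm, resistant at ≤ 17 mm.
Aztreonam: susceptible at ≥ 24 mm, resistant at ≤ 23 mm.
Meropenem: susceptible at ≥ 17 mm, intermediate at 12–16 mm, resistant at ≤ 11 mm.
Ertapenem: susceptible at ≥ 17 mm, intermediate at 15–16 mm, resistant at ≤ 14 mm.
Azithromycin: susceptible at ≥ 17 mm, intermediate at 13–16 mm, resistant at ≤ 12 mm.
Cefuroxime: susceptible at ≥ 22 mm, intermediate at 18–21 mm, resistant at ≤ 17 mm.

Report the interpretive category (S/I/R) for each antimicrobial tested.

Vancomycin 17 mm: ≥ 15 mm → Susceptible
Penicillin (15 mm) ≤ 17 mm ⇒ R
Aztreonam 15 mm: ≤ 23 mm — resistant
Meropenem 24 mm: ≥ 17 mm → Susceptible
Ertapenem: 19 mm is ≥ 17 mm — susceptible
Azithromycin (6 mm) ≤ 12 mm — resistant
Cefuroxime: 16 mm is ≤ 17 mm ⇒ R

S, R, R, S, S, R, R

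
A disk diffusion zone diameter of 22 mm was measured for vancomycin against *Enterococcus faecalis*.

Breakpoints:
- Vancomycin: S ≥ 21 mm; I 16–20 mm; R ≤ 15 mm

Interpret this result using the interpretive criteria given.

Susceptible

Vancomycin 22 mm: ≥ 21 mm ⇒ Susceptible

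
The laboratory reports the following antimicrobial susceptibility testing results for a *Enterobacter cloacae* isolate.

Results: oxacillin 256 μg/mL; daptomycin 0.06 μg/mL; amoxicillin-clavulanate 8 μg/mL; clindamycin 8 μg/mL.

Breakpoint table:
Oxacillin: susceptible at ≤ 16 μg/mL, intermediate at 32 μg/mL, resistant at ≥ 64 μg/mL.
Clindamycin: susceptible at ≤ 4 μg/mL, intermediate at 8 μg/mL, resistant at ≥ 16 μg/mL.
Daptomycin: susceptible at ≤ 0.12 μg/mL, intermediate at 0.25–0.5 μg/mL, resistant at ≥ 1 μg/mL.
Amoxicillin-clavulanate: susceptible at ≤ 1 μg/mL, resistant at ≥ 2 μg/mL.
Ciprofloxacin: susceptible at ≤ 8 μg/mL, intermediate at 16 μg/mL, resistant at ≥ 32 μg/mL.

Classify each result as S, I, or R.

R, S, R, I

Oxacillin: 256 μg/mL is ≥ 64 μg/mL → R
Daptomycin 0.06 μg/mL: ≤ 0.12 μg/mL → S
Amoxicillin-clavulanate 8 μg/mL: ≥ 2 μg/mL — resistant
Clindamycin: 8 μg/mL is = 8 μg/mL → I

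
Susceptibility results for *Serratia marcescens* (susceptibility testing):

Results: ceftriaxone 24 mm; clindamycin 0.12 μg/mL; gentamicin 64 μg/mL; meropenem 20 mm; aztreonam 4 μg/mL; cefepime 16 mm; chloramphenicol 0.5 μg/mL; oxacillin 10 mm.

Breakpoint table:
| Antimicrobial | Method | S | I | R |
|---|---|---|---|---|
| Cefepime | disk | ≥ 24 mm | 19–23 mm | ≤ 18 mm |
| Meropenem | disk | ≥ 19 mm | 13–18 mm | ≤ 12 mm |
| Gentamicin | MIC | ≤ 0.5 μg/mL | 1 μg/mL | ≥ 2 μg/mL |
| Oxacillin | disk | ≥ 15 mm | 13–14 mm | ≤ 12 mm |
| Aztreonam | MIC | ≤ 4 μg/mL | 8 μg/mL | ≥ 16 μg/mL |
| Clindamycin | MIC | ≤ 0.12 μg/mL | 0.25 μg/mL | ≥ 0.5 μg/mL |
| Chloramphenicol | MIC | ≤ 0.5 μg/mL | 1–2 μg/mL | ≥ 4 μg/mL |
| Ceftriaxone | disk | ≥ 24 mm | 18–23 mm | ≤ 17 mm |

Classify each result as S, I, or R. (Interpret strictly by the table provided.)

Ceftriaxone 24 mm: ≥ 24 mm ⇒ susceptible
Clindamycin 0.12 μg/mL: ≤ 0.12 μg/mL → susceptible
Gentamicin (64 μg/mL) ≥ 2 μg/mL → R
Meropenem (20 mm) ≥ 19 mm ⇒ Susceptible
Aztreonam: 4 μg/mL is ≤ 4 μg/mL ⇒ Susceptible
Cefepime 16 mm: ≤ 18 mm — R
Chloramphenicol: 0.5 μg/mL is ≤ 0.5 μg/mL ⇒ S
Oxacillin: 10 mm is ≤ 12 mm ⇒ resistant

S, S, R, S, S, R, S, R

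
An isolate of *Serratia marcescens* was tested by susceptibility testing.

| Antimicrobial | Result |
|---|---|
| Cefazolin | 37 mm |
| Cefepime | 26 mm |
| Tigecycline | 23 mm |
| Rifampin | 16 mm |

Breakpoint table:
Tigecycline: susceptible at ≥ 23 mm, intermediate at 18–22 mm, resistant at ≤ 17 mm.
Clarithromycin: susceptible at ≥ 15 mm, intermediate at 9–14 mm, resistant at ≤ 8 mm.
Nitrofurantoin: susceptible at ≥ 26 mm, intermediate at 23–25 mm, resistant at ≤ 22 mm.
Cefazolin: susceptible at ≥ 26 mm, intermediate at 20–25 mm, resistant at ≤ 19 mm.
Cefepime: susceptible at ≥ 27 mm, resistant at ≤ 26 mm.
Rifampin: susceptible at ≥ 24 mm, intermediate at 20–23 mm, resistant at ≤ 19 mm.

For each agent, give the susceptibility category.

Cefazolin 37 mm: ≥ 26 mm — susceptible
Cefepime (26 mm) ≤ 26 mm — resistant
Tigecycline (23 mm) ≥ 23 mm ⇒ S
Rifampin (16 mm) ≤ 19 mm ⇒ R

S, R, S, R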